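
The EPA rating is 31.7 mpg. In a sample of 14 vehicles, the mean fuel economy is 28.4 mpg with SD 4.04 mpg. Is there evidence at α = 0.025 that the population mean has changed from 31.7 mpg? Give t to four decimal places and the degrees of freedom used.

t = -3.0563, df = 13

H0: μ = 31.7; H1: μ ≠ 31.7 (one-sample t-test, two-sided).
t = (x̄ − μ₀)/(s/√n) = (28.4 − 31.7)/(4.04/√14) = -3.0563
df = n − 1 = 13
Two-sided p-value ≈ 0.0092
Since p ≈ 0.0092 < α = 0.025, reject H0; the evidence is statistically significant.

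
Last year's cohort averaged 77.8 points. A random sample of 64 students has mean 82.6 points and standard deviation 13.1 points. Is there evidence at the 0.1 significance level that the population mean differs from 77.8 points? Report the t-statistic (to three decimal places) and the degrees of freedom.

t = 2.931, df = 63

H0: μ = 77.8; H1: μ ≠ 77.8 (one-sample t-test, two-sided).
t = (x̄ − μ₀)/(s/√n) = (82.6 − 77.8)/(13.1/√64) = 2.931
df = n − 1 = 63
Two-sided p-value ≈ 0.005
Since p ≈ 0.005 < α = 0.1, reject H0; the data support H1.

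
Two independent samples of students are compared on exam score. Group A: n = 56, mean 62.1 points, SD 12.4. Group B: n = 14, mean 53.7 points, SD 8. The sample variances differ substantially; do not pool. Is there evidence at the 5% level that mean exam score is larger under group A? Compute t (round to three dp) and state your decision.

t = 3.105; reject H0

Let group 1 = group A, group 2 = group B. H0: μ_1 = μ_2; H1: μ_1 > μ_2 (Welch's two-sample t-test, right-tailed).
t = (x̄_1 − x̄_2)/√(s_1²/n_1 + s_2²/n_2) = (62.1 − 53.7)/√(12.4²/56 + 8²/14) = 3.105
Welch–Satterthwaite df ≈ 30.69
p-value = P(T ≥ 3.105) ≈ 0.0020
Since p ≈ 0.0020 < α = 0.05, reject H0; the data support H1.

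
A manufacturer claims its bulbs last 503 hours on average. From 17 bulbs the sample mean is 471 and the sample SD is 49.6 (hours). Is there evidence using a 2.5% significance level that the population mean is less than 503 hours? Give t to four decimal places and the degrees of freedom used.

t = -2.6601, df = 16

H0: μ = 503; H1: μ < 503 (one-sample t-test, left-tailed).
t = (x̄ − μ₀)/(s/√n) = (471 − 503)/(49.6/√17) = -2.6601
df = n − 1 = 16
p-value = P(T ≤ -2.6601) ≈ 0.0086
Since p ≈ 0.0086 < α = 0.025, reject H0; the data support H1.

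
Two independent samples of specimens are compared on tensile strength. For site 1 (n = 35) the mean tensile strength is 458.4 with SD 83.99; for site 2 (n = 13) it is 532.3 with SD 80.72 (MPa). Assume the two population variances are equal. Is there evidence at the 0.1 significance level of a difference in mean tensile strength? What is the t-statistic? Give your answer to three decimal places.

Let group 1 = site 1, group 2 = site 2. H0: μ_1 = μ_2; H1: μ_1 ≠ μ_2 (two-sample pooled-variance t-test, two-sided).
s_p² = [(35−1)·83.99² + (13−1)·80.72²]/(35+13−2) = 6913.82
t = (458.4 − 532.3)/√[6913.82·(1/35 + 1/13)] = -2.736
df = n₁ + n₂ − 2 = 46
Two-sided p-value ≈ 0.0088
Since p ≈ 0.0088 < α = 0.1, reject H0; the data support H1.

-2.736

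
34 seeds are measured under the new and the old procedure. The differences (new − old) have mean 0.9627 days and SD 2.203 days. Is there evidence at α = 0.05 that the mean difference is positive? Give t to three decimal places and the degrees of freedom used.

H0: μ_d = 0; H1: μ_d > 0 (paired t-test on the differences, right-tailed).
t = d̄/(s_d/√n) = 0.9627/(2.203/√34) = 2.548
df = n − 1 = 33
p-value = P(T ≥ 2.548) ≈ 0.008
Since p ≈ 0.008 < α = 0.05, reject H0; the evidence is statistically significant.

t = 2.548, df = 33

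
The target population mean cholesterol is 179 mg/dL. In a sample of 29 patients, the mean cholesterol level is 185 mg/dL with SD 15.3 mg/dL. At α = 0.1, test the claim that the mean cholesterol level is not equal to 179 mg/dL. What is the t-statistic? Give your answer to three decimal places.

2.112

H0: μ = 179; H1: μ ≠ 179 (one-sample t-test, two-sided).
t = (x̄ − μ₀)/(s/√n) = (185 − 179)/(15.3/√29) = 2.112
df = n − 1 = 28
Two-sided p-value ≈ 0.0438
Since p ≈ 0.0438 < α = 0.1, reject H0; the data support H1.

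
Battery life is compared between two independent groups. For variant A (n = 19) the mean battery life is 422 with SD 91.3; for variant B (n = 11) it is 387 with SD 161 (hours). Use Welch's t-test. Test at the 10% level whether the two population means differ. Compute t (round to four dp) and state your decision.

t = 0.6620; fail to reject H0

Let group 1 = variant A, group 2 = variant B. H0: μ_1 = μ_2; H1: μ_1 ≠ μ_2 (Welch's two-sample t-test, two-sided).
t = (x̄_1 − x̄_2)/√(s_1²/n_1 + s_2²/n_2) = (422 − 387)/√(91.3²/19 + 161²/11) = 0.6620
Welch–Satterthwaite df ≈ 13.80
Two-sided p-value ≈ 0.5189
Since p ≈ 0.5189 > α = 0.1, fail to reject H0; the data do not provide sufficient evidence against H0.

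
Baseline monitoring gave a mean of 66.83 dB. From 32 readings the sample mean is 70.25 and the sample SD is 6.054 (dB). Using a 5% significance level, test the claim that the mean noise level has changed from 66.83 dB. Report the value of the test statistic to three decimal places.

H0: μ = 66.83; H1: μ ≠ 66.83 (one-sample t-test, two-sided).
t = (x̄ − μ₀)/(s/√n) = (70.25 − 66.83)/(6.054/√32) = 3.196
df = n − 1 = 31
Two-sided p-value ≈ 0.003
Since p ≈ 0.003 < α = 0.05, reject H0; the evidence is statistically significant.

3.196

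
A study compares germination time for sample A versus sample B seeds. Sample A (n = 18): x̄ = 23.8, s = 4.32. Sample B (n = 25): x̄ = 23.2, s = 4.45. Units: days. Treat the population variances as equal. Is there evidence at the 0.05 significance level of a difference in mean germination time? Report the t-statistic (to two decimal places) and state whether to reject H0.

Let group 1 = sample A, group 2 = sample B. H0: μ_1 = μ_2; H1: μ_1 ≠ μ_2 (two-sample pooled-variance t-test, two-sided).
s_p² = [(18−1)·4.32² + (25−1)·4.45²]/(18+25−2) = 19.3298
t = (23.8 − 23.2)/√[19.3298·(1/18 + 1/25)] = 0.44
df = n₁ + n₂ − 2 = 41
Two-sided p-value ≈ 0.6612
Since p ≈ 0.6612 > α = 0.05, fail to reject H0; the evidence is not statistically significant.

t = 0.44; fail to reject H0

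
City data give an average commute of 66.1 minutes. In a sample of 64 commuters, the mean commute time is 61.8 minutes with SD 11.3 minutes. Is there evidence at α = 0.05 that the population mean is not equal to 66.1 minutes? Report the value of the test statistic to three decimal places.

H0: μ = 66.1; H1: μ ≠ 66.1 (one-sample t-test, two-sided).
t = (x̄ − μ₀)/(s/√n) = (61.8 − 66.1)/(11.3/√64) = -3.044
df = n − 1 = 63
Two-sided p-value ≈ 0.003
Since p ≈ 0.003 < α = 0.05, reject H0; the data support H1.

-3.044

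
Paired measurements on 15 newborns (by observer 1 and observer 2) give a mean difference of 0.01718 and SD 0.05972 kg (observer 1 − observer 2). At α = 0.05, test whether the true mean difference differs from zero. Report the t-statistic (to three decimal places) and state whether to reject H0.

H0: μ_d = 0; H1: μ_d ≠ 0 (paired t-test on the differences, two-sided).
t = d̄/(s_d/√n) = 0.01718/(0.05972/√15) = 1.114
df = n − 1 = 14
Two-sided p-value ≈ 0.284
Since p ≈ 0.284 > α = 0.05, fail to reject H0; the evidence is not statistically significant.

t = 1.114; fail to reject H0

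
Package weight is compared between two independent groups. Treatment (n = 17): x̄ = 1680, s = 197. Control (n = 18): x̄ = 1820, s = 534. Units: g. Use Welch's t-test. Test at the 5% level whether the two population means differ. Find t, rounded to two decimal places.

Let group 1 = treatment, group 2 = control. H0: μ_1 = μ_2; H1: μ_1 ≠ μ_2 (Welch's two-sample t-test, two-sided).
t = (x̄_1 − x̄_2)/√(s_1²/n_1 + s_2²/n_2) = (1680 − 1820)/√(197²/17 + 534²/18) = -1.04
Welch–Satterthwaite df ≈ 21.77
Two-sided p-value ≈ 0.3098
Since p ≈ 0.3098 > α = 0.05, fail to reject H0; the evidence is not statistically significant.

-1.04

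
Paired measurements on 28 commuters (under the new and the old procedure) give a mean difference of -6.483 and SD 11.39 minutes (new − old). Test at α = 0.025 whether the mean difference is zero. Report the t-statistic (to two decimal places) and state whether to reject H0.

t = -3.01; reject H0

H0: μ_d = 0; H1: μ_d ≠ 0 (paired t-test on the differences, two-sided).
t = d̄/(s_d/√n) = -6.483/(11.39/√28) = -3.01
df = n − 1 = 27
Two-sided p-value ≈ 0.006
Since p ≈ 0.006 < α = 0.025, reject H0; the evidence is statistically significant.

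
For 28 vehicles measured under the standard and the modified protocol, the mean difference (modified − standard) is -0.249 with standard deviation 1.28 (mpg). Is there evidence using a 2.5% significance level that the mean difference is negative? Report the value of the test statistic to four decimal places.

H0: μ_d = 0; H1: μ_d < 0 (paired t-test on the differences, left-tailed).
t = d̄/(s_d/√n) = -0.249/(1.28/√28) = -1.0294
df = n − 1 = 27
p-value = P(T ≤ -1.0294) ≈ 0.156
Since p ≈ 0.156 > α = 0.025, fail to reject H0; the data do not provide sufficient evidence against H0.

-1.0294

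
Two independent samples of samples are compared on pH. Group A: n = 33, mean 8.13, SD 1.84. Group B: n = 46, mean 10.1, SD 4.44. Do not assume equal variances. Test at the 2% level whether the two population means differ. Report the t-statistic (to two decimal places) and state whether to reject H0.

t = -2.70; reject H0

Let group 1 = group A, group 2 = group B. H0: μ_1 = μ_2; H1: μ_1 ≠ μ_2 (Welch's two-sample t-test, two-sided).
t = (x̄_1 − x̄_2)/√(s_1²/n_1 + s_2²/n_2) = (8.13 − 10.1)/√(1.84²/33 + 4.44²/46) = -2.70
Welch–Satterthwaite df ≈ 63.97
Two-sided p-value ≈ 0.0088
Since p ≈ 0.0088 < α = 0.02, reject H0; the data support H1.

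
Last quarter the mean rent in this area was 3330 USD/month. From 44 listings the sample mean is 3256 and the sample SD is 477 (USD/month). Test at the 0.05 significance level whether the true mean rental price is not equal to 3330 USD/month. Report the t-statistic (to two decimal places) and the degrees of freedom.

t = -1.03, df = 43

H0: μ = 3330; H1: μ ≠ 3330 (one-sample t-test, two-sided).
t = (x̄ − μ₀)/(s/√n) = (3256 − 3330)/(477/√44) = -1.03
df = n − 1 = 43
Two-sided p-value ≈ 0.309
Since p ≈ 0.309 > α = 0.05, fail to reject H0; the evidence is not statistically significant.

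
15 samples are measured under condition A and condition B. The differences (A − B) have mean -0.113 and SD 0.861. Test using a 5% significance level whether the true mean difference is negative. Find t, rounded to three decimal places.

H0: μ_d = 0; H1: μ_d < 0 (paired t-test on the differences, left-tailed).
t = d̄/(s_d/√n) = -0.113/(0.861/√15) = -0.508
df = n − 1 = 14
p-value = P(T ≤ -0.508) ≈ 0.310
Since p ≈ 0.310 > α = 0.05, fail to reject H0; the data do not provide sufficient evidence against H0.

-0.508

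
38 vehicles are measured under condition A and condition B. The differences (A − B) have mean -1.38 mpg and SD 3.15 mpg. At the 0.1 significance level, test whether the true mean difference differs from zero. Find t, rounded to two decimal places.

-2.70

H0: μ_d = 0; H1: μ_d ≠ 0 (paired t-test on the differences, two-sided).
t = d̄/(s_d/√n) = -1.38/(3.15/√38) = -2.70
df = n − 1 = 37
Two-sided p-value ≈ 0.0104
Since p ≈ 0.0104 < α = 0.1, reject H0; the evidence is statistically significant.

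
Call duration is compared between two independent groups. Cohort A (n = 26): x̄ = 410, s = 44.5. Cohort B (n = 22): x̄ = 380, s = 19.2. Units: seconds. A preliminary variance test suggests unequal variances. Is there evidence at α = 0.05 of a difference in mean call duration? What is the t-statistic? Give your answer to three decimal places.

3.112

Let group 1 = cohort A, group 2 = cohort B. H0: μ_1 = μ_2; H1: μ_1 ≠ μ_2 (Welch's two-sample t-test, two-sided).
t = (x̄_1 − x̄_2)/√(s_1²/n_1 + s_2²/n_2) = (410 − 380)/√(44.5²/26 + 19.2²/22) = 3.112
Welch–Satterthwaite df ≈ 35.18
Two-sided p-value ≈ 0.004
Since p ≈ 0.004 < α = 0.05, reject H0; the data support H1.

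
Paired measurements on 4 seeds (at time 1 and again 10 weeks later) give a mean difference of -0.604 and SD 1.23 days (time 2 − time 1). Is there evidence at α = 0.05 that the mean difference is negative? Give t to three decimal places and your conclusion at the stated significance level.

H0: μ_d = 0; H1: μ_d < 0 (paired t-test on the differences, left-tailed).
t = d̄/(s_d/√n) = -0.604/(1.23/√4) = -0.982
df = n − 1 = 3
p-value = P(T ≤ -0.982) ≈ 0.199
Since p ≈ 0.199 > α = 0.05, fail to reject H0; the data do not provide sufficient evidence against H0.

t = -0.982; fail to reject H0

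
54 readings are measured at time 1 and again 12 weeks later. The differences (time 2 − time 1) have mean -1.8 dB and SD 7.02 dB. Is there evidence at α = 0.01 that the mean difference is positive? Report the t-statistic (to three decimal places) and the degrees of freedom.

t = -1.884, df = 53

H0: μ_d = 0; H1: μ_d > 0 (paired t-test on the differences, right-tailed).
t = d̄/(s_d/√n) = -1.8/(7.02/√54) = -1.884
df = n − 1 = 53
p-value = P(T ≥ -1.884) ≈ 0.9675
Since p ≈ 0.9675 > α = 0.01, fail to reject H0; the evidence is not statistically significant.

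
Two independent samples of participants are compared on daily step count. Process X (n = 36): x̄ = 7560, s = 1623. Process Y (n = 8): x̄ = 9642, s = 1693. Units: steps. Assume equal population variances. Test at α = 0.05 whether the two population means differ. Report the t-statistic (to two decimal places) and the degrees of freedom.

Let group 1 = process X, group 2 = process Y. H0: μ_1 = μ_2; H1: μ_1 ≠ μ_2 (two-sample pooled-variance t-test, two-sided).
s_p² = [(36−1)·1623² + (8−1)·1693²]/(36+8−2) = 2672820
t = (7560 − 9642)/√[2672820·(1/36 + 1/8)] = -3.26
df = n₁ + n₂ − 2 = 42
Two-sided p-value ≈ 0.0022
Since p ≈ 0.0022 < α = 0.05, reject H0; the data support H1.

t = -3.26, df = 42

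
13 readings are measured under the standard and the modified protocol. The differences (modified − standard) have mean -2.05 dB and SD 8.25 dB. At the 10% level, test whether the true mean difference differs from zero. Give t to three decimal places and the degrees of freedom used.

H0: μ_d = 0; H1: μ_d ≠ 0 (paired t-test on the differences, two-sided).
t = d̄/(s_d/√n) = -2.05/(8.25/√13) = -0.896
df = n − 1 = 12
Two-sided p-value ≈ 0.3879
Since p ≈ 0.3879 > α = 0.1, fail to reject H0; the evidence is not statistically significant.

t = -0.896, df = 12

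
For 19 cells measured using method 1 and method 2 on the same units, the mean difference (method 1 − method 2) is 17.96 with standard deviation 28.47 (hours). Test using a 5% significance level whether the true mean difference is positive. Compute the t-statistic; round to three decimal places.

H0: μ_d = 0; H1: μ_d > 0 (paired t-test on the differences, right-tailed).
t = d̄/(s_d/√n) = 17.96/(28.47/√19) = 2.750
df = n − 1 = 18
p-value = P(T ≥ 2.750) ≈ 0.007
Since p ≈ 0.007 < α = 0.05, reject H0; the data support H1.

2.750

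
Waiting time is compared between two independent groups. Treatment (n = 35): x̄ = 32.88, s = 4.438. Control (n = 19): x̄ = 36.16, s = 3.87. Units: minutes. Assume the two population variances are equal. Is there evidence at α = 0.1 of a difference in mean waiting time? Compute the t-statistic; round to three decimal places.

-2.708

Let group 1 = treatment, group 2 = control. H0: μ_1 = μ_2; H1: μ_1 ≠ μ_2 (two-sample pooled-variance t-test, two-sided).
s_p² = [(35−1)·4.438² + (19−1)·3.87²]/(35+19−2) = 18.0624
t = (32.88 − 36.16)/√[18.0624·(1/35 + 1/19)] = -2.708
df = n₁ + n₂ − 2 = 52
Two-sided p-value ≈ 0.0091
Since p ≈ 0.0091 < α = 0.1, reject H0; the evidence is statistically significant.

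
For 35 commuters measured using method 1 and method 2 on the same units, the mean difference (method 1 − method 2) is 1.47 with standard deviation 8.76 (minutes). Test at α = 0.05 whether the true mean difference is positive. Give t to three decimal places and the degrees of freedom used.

t = 0.993, df = 34

H0: μ_d = 0; H1: μ_d > 0 (paired t-test on the differences, right-tailed).
t = d̄/(s_d/√n) = 1.47/(8.76/√35) = 0.993
df = n − 1 = 34
p-value = P(T ≥ 0.993) ≈ 0.1639
Since p ≈ 0.1639 > α = 0.05, fail to reject H0; the evidence is not statistically significant.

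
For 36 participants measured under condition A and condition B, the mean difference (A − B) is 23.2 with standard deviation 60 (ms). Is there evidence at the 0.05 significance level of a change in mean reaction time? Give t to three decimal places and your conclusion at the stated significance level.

t = 2.320; reject H0

H0: μ_d = 0; H1: μ_d ≠ 0 (paired t-test on the differences, two-sided).
t = d̄/(s_d/√n) = 23.2/(60/√36) = 2.320
df = n − 1 = 35
Two-sided p-value ≈ 0.0263
Since p ≈ 0.0263 < α = 0.05, reject H0; the evidence is statistically significant.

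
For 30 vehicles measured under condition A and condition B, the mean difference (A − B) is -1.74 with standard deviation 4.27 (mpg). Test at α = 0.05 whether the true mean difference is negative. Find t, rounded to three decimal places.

H0: μ_d = 0; H1: μ_d < 0 (paired t-test on the differences, left-tailed).
t = d̄/(s_d/√n) = -1.74/(4.27/√30) = -2.232
df = n − 1 = 29
p-value = P(T ≤ -2.232) ≈ 0.017
Since p ≈ 0.017 < α = 0.05, reject H0; the evidence is statistically significant.

-2.232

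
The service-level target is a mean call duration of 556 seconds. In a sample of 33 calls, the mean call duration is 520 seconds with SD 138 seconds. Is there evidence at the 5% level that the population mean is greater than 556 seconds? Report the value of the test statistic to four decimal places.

H0: μ = 556; H1: μ > 556 (one-sample t-test, right-tailed).
t = (x̄ − μ₀)/(s/√n) = (520 − 556)/(138/√33) = -1.4986
df = n − 1 = 32
p-value = P(T ≥ -1.4986) ≈ 0.9281
Since p ≈ 0.9281 > α = 0.05, fail to reject H0; the evidence is not statistically significant.

-1.4986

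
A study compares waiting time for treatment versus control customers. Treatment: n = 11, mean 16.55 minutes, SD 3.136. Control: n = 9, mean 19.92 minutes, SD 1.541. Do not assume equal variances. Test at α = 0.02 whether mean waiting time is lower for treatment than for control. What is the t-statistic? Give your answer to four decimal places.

-3.1318

Let group 1 = treatment, group 2 = control. H0: μ_1 = μ_2; H1: μ_1 < μ_2 (Welch's two-sample t-test, left-tailed).
t = (x̄_1 − x̄_2)/√(s_1²/n_1 + s_2²/n_2) = (16.55 − 19.92)/√(3.136²/11 + 1.541²/9) = -3.1318
Welch–Satterthwaite df ≈ 15.13
p-value = P(T ≤ -3.1318) ≈ 0.003
Since p ≈ 0.003 < α = 0.02, reject H0; the evidence is statistically significant.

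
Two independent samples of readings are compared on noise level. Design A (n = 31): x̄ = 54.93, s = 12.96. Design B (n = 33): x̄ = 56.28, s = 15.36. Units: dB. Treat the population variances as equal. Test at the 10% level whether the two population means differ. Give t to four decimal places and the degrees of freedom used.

Let group 1 = design A, group 2 = design B. H0: μ_1 = μ_2; H1: μ_1 ≠ μ_2 (two-sample pooled-variance t-test, two-sided).
s_p² = [(31−1)·12.96² + (33−1)·15.36²]/(31+33−2) = 203.042
t = (54.93 − 56.28)/√[203.042·(1/31 + 1/33)] = -0.3788
df = n₁ + n₂ − 2 = 62
Two-sided p-value ≈ 0.7061
Since p ≈ 0.7061 > α = 0.1, fail to reject H0; the data do not provide sufficient evidence against H0.

t = -0.3788, df = 62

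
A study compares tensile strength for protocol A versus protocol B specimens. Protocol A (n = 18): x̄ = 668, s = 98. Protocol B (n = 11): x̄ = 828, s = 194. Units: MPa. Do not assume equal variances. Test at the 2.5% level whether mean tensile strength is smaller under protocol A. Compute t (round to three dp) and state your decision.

t = -2.544; reject H0

Let group 1 = protocol A, group 2 = protocol B. H0: μ_1 = μ_2; H1: μ_1 < μ_2 (Welch's two-sample t-test, left-tailed).
t = (x̄_1 − x̄_2)/√(s_1²/n_1 + s_2²/n_2) = (668 − 828)/√(98²/18 + 194²/11) = -2.544
Welch–Satterthwaite df ≈ 13.17
p-value = P(T ≤ -2.544) ≈ 0.012
Since p ≈ 0.012 < α = 0.025, reject H0; the evidence is statistically significant.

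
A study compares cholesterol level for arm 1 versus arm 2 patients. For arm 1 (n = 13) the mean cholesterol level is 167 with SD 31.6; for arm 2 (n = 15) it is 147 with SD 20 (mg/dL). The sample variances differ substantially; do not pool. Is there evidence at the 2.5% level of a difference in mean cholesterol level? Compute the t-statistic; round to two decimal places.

1.97

Let group 1 = arm 1, group 2 = arm 2. H0: μ_1 = μ_2; H1: μ_1 ≠ μ_2 (Welch's two-sample t-test, two-sided).
t = (x̄_1 − x̄_2)/√(s_1²/n_1 + s_2²/n_2) = (167 − 147)/√(31.6²/13 + 20²/15) = 1.97
Welch–Satterthwaite df ≈ 19.74
Two-sided p-value ≈ 0.0635
Since p ≈ 0.0635 > α = 0.025, fail to reject H0; the data do not provide sufficient evidence against H0.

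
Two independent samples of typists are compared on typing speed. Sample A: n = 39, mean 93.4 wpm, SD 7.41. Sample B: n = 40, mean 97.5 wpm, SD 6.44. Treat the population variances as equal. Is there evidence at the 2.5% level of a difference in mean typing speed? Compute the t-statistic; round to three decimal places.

Let group 1 = sample A, group 2 = sample B. H0: μ_1 = μ_2; H1: μ_1 ≠ μ_2 (two-sample pooled-variance t-test, two-sided).
s_p² = [(39−1)·7.41² + (40−1)·6.44²]/(39+40−2) = 48.1036
t = (93.4 − 97.5)/√[48.1036·(1/39 + 1/40)] = -2.627
df = n₁ + n₂ − 2 = 77
Two-sided p-value ≈ 0.010
Since p ≈ 0.010 < α = 0.025, reject H0; the data support H1.

-2.627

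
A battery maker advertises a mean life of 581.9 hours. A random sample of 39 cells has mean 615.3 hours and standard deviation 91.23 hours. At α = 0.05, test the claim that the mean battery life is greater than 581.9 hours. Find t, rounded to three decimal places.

H0: μ = 581.9; H1: μ > 581.9 (one-sample t-test, right-tailed).
t = (x̄ − μ₀)/(s/√n) = (615.3 − 581.9)/(91.23/√39) = 2.286
df = n − 1 = 38
p-value = P(T ≥ 2.286) ≈ 0.0139
Since p ≈ 0.0139 < α = 0.05, reject H0; the data support H1.

2.286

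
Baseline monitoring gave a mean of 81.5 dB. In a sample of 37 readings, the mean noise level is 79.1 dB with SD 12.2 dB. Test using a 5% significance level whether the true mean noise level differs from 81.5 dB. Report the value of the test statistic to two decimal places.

-1.20

H0: μ = 81.5; H1: μ ≠ 81.5 (one-sample t-test, two-sided).
t = (x̄ − μ₀)/(s/√n) = (79.1 − 81.5)/(12.2/√37) = -1.20
df = n − 1 = 36
Two-sided p-value ≈ 0.2393
Since p ≈ 0.2393 > α = 0.05, fail to reject H0; the evidence is not statistically significant.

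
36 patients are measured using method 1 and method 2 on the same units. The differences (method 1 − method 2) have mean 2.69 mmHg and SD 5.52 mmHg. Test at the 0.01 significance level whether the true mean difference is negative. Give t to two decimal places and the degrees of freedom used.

t = 2.92, df = 35

H0: μ_d = 0; H1: μ_d < 0 (paired t-test on the differences, left-tailed).
t = d̄/(s_d/√n) = 2.69/(5.52/√36) = 2.92
df = n − 1 = 35
p-value = P(T ≤ 2.92) ≈ 0.997
Since p ≈ 0.997 > α = 0.01, fail to reject H0; the evidence is not statistically significant.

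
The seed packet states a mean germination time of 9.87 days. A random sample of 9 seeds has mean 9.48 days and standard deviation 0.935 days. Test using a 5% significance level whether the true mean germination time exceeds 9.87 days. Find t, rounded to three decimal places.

-1.251

H0: μ = 9.87; H1: μ > 9.87 (one-sample t-test, right-tailed).
t = (x̄ − μ₀)/(s/√n) = (9.48 − 9.87)/(0.935/√9) = -1.251
df = n − 1 = 8
p-value = P(T ≥ -1.251) ≈ 0.8769
Since p ≈ 0.8769 > α = 0.05, fail to reject H0; the evidence is not statistically significant.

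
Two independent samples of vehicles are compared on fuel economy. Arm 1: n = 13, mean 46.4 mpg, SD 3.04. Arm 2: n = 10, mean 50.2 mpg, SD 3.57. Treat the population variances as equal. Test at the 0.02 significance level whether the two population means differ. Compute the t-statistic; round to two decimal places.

-2.76

Let group 1 = arm 1, group 2 = arm 2. H0: μ_1 = μ_2; H1: μ_1 ≠ μ_2 (two-sample pooled-variance t-test, two-sided).
s_p² = [(13−1)·3.04² + (10−1)·3.57²]/(13+10−2) = 10.743
t = (46.4 − 50.2)/√[10.743·(1/13 + 1/10)] = -2.76
df = n₁ + n₂ − 2 = 21
Two-sided p-value ≈ 0.0118
Since p ≈ 0.0118 < α = 0.02, reject H0; the data support H1.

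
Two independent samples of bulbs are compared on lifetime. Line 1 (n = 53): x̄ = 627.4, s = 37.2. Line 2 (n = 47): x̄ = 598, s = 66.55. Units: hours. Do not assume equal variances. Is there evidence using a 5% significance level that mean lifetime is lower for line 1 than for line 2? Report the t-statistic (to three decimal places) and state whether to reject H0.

t = 2.680; fail to reject H0

Let group 1 = line 1, group 2 = line 2. H0: μ_1 = μ_2; H1: μ_1 < μ_2 (Welch's two-sample t-test, left-tailed).
t = (x̄_1 − x̄_2)/√(s_1²/n_1 + s_2²/n_2) = (627.4 − 598)/√(37.2²/53 + 66.55²/47) = 2.680
Welch–Satterthwaite df ≈ 70.25
p-value = P(T ≤ 2.680) ≈ 0.995
Since p ≈ 0.995 > α = 0.05, fail to reject H0; the evidence is not statistically significant.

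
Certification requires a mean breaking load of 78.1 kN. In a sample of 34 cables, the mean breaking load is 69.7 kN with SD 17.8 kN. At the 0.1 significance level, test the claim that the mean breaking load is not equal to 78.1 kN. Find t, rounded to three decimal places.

H0: μ = 78.1; H1: μ ≠ 78.1 (one-sample t-test, two-sided).
t = (x̄ − μ₀)/(s/√n) = (69.7 − 78.1)/(17.8/√34) = -2.752
df = n − 1 = 33
Two-sided p-value ≈ 0.0096
Since p ≈ 0.0096 < α = 0.1, reject H0; the evidence is statistically significant.

-2.752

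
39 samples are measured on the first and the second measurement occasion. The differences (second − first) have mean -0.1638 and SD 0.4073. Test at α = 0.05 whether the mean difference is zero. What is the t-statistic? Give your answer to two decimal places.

-2.51

H0: μ_d = 0; H1: μ_d ≠ 0 (paired t-test on the differences, two-sided).
t = d̄/(s_d/√n) = -0.1638/(0.4073/√39) = -2.51
df = n − 1 = 38
Two-sided p-value ≈ 0.0164
Since p ≈ 0.0164 < α = 0.05, reject H0; the data support H1.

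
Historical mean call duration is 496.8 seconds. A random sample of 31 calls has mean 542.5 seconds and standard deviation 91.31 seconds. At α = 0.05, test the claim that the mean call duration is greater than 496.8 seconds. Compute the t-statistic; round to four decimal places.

2.7866

H0: μ = 496.8; H1: μ > 496.8 (one-sample t-test, right-tailed).
t = (x̄ − μ₀)/(s/√n) = (542.5 − 496.8)/(91.31/√31) = 2.7866
df = n − 1 = 30
p-value = P(T ≥ 2.7866) ≈ 0.005
Since p ≈ 0.005 < α = 0.05, reject H0; the data support H1.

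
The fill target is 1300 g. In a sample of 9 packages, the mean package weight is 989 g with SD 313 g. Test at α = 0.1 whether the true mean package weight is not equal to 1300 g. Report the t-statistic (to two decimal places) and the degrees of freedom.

H0: μ = 1300; H1: μ ≠ 1300 (one-sample t-test, two-sided).
t = (x̄ − μ₀)/(s/√n) = (989 − 1300)/(313/√9) = -2.98
df = n − 1 = 8
Two-sided p-value ≈ 0.0176
Since p ≈ 0.0176 < α = 0.1, reject H0; the evidence is statistically significant.

t = -2.98, df = 8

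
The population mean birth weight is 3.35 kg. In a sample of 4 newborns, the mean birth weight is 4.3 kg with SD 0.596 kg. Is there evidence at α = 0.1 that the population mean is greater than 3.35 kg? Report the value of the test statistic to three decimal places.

3.188

H0: μ = 3.35; H1: μ > 3.35 (one-sample t-test, right-tailed).
t = (x̄ − μ₀)/(s/√n) = (4.3 − 3.35)/(0.596/√4) = 3.188
df = n − 1 = 3
p-value = P(T ≥ 3.188) ≈ 0.0249
Since p ≈ 0.0249 < α = 0.1, reject H0; the evidence is statistically significant.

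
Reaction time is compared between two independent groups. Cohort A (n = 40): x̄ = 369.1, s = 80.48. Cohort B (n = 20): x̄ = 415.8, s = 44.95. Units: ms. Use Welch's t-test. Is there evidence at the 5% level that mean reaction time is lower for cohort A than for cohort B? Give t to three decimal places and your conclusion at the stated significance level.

Let group 1 = cohort A, group 2 = cohort B. H0: μ_1 = μ_2; H1: μ_1 < μ_2 (Welch's two-sample t-test, left-tailed).
t = (x̄_1 − x̄_2)/√(s_1²/n_1 + s_2²/n_2) = (369.1 − 415.8)/√(80.48²/40 + 44.95²/20) = -2.880
Welch–Satterthwaite df ≈ 57.17
p-value = P(T ≤ -2.880) ≈ 0.003
Since p ≈ 0.003 < α = 0.05, reject H0; the evidence is statistically significant.

t = -2.880; reject H0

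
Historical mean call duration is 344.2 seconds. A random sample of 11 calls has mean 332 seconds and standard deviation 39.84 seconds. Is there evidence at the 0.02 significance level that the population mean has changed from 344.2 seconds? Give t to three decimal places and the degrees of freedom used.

H0: μ = 344.2; H1: μ ≠ 344.2 (one-sample t-test, two-sided).
t = (x̄ − μ₀)/(s/√n) = (332 − 344.2)/(39.84/√11) = -1.016
df = n − 1 = 10
Two-sided p-value ≈ 0.3337
Since p ≈ 0.3337 > α = 0.02, fail to reject H0; the evidence is not statistically significant.

t = -1.016, df = 10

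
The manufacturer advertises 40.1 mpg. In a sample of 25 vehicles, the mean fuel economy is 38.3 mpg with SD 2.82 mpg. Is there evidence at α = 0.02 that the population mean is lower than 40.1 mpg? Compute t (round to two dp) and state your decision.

t = -3.19; reject H0

H0: μ = 40.1; H1: μ < 40.1 (one-sample t-test, left-tailed).
t = (x̄ − μ₀)/(s/√n) = (38.3 − 40.1)/(2.82/√25) = -3.19
df = n − 1 = 24
p-value = P(T ≤ -3.19) ≈ 0.0020
Since p ≈ 0.0020 < α = 0.02, reject H0; the evidence is statistically significant.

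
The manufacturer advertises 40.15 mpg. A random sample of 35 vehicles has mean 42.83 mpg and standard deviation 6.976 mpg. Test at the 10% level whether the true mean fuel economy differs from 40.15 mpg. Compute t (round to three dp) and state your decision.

H0: μ = 40.15; H1: μ ≠ 40.15 (one-sample t-test, two-sided).
t = (x̄ − μ₀)/(s/√n) = (42.83 − 40.15)/(6.976/√35) = 2.273
df = n − 1 = 34
Two-sided p-value ≈ 0.029
Since p ≈ 0.029 < α = 0.1, reject H0; the evidence is statistically significant.

t = 2.273; reject H0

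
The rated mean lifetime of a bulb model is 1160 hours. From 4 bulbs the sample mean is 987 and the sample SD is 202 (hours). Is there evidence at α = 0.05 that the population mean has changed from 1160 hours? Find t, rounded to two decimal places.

H0: μ = 1160; H1: μ ≠ 1160 (one-sample t-test, two-sided).
t = (x̄ − μ₀)/(s/√n) = (987 − 1160)/(202/√4) = -1.71
df = n − 1 = 3
Two-sided p-value ≈ 0.1853
Since p ≈ 0.1853 > α = 0.05, fail to reject H0; the data do not provide sufficient evidence against H0.

-1.71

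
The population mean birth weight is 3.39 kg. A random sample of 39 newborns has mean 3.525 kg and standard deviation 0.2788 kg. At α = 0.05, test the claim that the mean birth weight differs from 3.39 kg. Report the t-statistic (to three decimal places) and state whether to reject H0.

H0: μ = 3.39; H1: μ ≠ 3.39 (one-sample t-test, two-sided).
t = (x̄ − μ₀)/(s/√n) = (3.525 − 3.39)/(0.2788/√39) = 3.024
df = n − 1 = 38
Two-sided p-value ≈ 0.004
Since p ≈ 0.004 < α = 0.05, reject H0; the data support H1.

t = 3.024; reject H0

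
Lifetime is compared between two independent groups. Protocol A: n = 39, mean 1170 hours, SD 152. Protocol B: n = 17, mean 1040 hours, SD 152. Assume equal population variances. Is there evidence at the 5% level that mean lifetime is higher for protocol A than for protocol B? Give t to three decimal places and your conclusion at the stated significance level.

Let group 1 = protocol A, group 2 = protocol B. H0: μ_1 = μ_2; H1: μ_1 > μ_2 (two-sample pooled-variance t-test, right-tailed).
s_p² = [(39−1)·152² + (17−1)·152²]/(39+17−2) = 23104
t = (1170 − 1040)/√[23104·(1/39 + 1/17)] = 2.943
df = n₁ + n₂ − 2 = 54
p-value = P(T ≥ 2.943) ≈ 0.0024
Since p ≈ 0.0024 < α = 0.05, reject H0; the evidence is statistically significant.

t = 2.943; reject H0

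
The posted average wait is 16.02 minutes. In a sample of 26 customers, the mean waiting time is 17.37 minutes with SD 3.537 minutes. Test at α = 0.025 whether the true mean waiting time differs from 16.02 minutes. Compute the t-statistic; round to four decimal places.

H0: μ = 16.02; H1: μ ≠ 16.02 (one-sample t-test, two-sided).
t = (x̄ − μ₀)/(s/√n) = (17.37 − 16.02)/(3.537/√26) = 1.9462
df = n − 1 = 25
Two-sided p-value ≈ 0.0630
Since p ≈ 0.0630 > α = 0.025, fail to reject H0; the evidence is not statistically significant.

1.9462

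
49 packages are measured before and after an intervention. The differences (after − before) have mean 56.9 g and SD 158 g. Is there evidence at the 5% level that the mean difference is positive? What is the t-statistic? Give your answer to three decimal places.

2.521

H0: μ_d = 0; H1: μ_d > 0 (paired t-test on the differences, right-tailed).
t = d̄/(s_d/√n) = 56.9/(158/√49) = 2.521
df = n − 1 = 48
p-value = P(T ≥ 2.521) ≈ 0.0075
Since p ≈ 0.0075 < α = 0.05, reject H0; the data support H1.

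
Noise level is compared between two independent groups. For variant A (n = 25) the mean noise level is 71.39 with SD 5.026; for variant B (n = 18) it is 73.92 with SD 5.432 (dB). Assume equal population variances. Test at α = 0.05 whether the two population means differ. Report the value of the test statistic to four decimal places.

-1.5745

Let group 1 = variant A, group 2 = variant B. H0: μ_1 = μ_2; H1: μ_1 ≠ μ_2 (two-sample pooled-variance t-test, two-sided).
s_p² = [(25−1)·5.026² + (18−1)·5.432²]/(25+18−2) = 27.0212
t = (71.39 − 73.92)/√[27.0212·(1/25 + 1/18)] = -1.5745
df = n₁ + n₂ − 2 = 41
Two-sided p-value ≈ 0.1231
Since p ≈ 0.1231 > α = 0.05, fail to reject H0; the evidence is not statistically significant.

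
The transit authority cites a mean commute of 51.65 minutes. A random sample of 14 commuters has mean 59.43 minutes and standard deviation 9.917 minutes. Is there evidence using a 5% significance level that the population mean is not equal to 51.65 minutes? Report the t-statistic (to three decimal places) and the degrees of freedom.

H0: μ = 51.65; H1: μ ≠ 51.65 (one-sample t-test, two-sided).
t = (x̄ − μ₀)/(s/√n) = (59.43 − 51.65)/(9.917/√14) = 2.935
df = n − 1 = 13
Two-sided p-value ≈ 0.0116
Since p ≈ 0.0116 < α = 0.05, reject H0; the evidence is statistically significant.

t = 2.935, df = 13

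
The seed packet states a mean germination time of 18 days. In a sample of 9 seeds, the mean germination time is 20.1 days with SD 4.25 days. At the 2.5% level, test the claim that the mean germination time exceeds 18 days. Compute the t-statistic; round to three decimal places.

1.482

H0: μ = 18; H1: μ > 18 (one-sample t-test, right-tailed).
t = (x̄ − μ₀)/(s/√n) = (20.1 − 18)/(4.25/√9) = 1.482
df = n − 1 = 8
p-value = P(T ≥ 1.482) ≈ 0.088
Since p ≈ 0.088 > α = 0.025, fail to reject H0; the evidence is not statistically significant.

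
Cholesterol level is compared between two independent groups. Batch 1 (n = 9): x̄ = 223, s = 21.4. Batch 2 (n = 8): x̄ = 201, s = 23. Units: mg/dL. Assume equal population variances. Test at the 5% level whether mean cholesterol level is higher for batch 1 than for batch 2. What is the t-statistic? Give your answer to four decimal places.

Let group 1 = batch 1, group 2 = batch 2. H0: μ_1 = μ_2; H1: μ_1 > μ_2 (two-sample pooled-variance t-test, right-tailed).
s_p² = [(9−1)·21.4² + (8−1)·23²]/(9+8−2) = 491.112
t = (223 − 201)/√[491.112·(1/9 + 1/8)] = 2.0430
df = n₁ + n₂ − 2 = 15
p-value = P(T ≥ 2.0430) ≈ 0.030
Since p ≈ 0.030 < α = 0.05, reject H0; the evidence is statistically significant.

2.0430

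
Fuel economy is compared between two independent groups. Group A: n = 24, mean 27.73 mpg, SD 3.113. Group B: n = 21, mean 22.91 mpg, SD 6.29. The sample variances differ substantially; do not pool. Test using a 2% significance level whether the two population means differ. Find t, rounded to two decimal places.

Let group 1 = group A, group 2 = group B. H0: μ_1 = μ_2; H1: μ_1 ≠ μ_2 (Welch's two-sample t-test, two-sided).
t = (x̄_1 − x̄_2)/√(s_1²/n_1 + s_2²/n_2) = (27.73 − 22.91)/√(3.113²/24 + 6.29²/21) = 3.19
Welch–Satterthwaite df ≈ 28.36
Two-sided p-value ≈ 0.003
Since p ≈ 0.003 < α = 0.02, reject H0; the data support H1.

3.19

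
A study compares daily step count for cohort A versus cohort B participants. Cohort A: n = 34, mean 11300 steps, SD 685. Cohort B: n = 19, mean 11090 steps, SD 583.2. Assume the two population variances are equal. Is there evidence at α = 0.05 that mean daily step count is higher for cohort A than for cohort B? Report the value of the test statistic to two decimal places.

Let group 1 = cohort A, group 2 = cohort B. H0: μ_1 = μ_2; H1: μ_1 > μ_2 (two-sample pooled-variance t-test, right-tailed).
s_p² = [(34−1)·685² + (19−1)·583.2²]/(34+19−2) = 423659
t = (11300 − 11090)/√[423659·(1/34 + 1/19)] = 1.13
df = n₁ + n₂ − 2 = 51
p-value = P(T ≥ 1.13) ≈ 0.1326
Since p ≈ 0.1326 > α = 0.05, fail to reject H0; the evidence is not statistically significant.

1.13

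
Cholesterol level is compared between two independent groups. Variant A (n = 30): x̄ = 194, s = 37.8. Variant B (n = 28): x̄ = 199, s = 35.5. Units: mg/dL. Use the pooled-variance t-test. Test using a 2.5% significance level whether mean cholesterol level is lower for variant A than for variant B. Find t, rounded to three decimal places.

Let group 1 = variant A, group 2 = variant B. H0: μ_1 = μ_2; H1: μ_1 < μ_2 (two-sample pooled-variance t-test, left-tailed).
s_p² = [(30−1)·37.8² + (28−1)·35.5²]/(30+28−2) = 1347.56
t = (194 − 199)/√[1347.56·(1/30 + 1/28)] = -0.518
df = n₁ + n₂ − 2 = 56
p-value = P(T ≤ -0.518) ≈ 0.3031
Since p ≈ 0.3031 > α = 0.025, fail to reject H0; the evidence is not statistically significant.

-0.518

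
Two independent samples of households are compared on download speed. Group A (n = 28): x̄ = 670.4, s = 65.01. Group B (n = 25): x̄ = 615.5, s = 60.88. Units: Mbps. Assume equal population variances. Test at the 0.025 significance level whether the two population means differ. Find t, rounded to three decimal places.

3.162

Let group 1 = group A, group 2 = group B. H0: μ_1 = μ_2; H1: μ_1 ≠ μ_2 (two-sample pooled-variance t-test, two-sided).
s_p² = [(28−1)·65.01² + (25−1)·60.88²]/(28+25−2) = 3981.63
t = (670.4 − 615.5)/√[3981.63·(1/28 + 1/25)] = 3.162
df = n₁ + n₂ − 2 = 51
Two-sided p-value ≈ 0.003
Since p ≈ 0.003 < α = 0.025, reject H0; the evidence is statistically significant.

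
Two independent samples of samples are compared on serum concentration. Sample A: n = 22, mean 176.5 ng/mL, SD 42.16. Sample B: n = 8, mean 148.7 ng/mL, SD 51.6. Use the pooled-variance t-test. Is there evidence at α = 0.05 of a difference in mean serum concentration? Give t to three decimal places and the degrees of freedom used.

t = 1.506, df = 28

Let group 1 = sample A, group 2 = sample B. H0: μ_1 = μ_2; H1: μ_1 ≠ μ_2 (two-sample pooled-variance t-test, two-sided).
s_p² = [(22−1)·42.16² + (8−1)·51.6²]/(22+8−2) = 1998.74
t = (176.5 − 148.7)/√[1998.74·(1/22 + 1/8)] = 1.506
df = n₁ + n₂ − 2 = 28
Two-sided p-value ≈ 0.143
Since p ≈ 0.143 > α = 0.05, fail to reject H0; the evidence is not statistically significant.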